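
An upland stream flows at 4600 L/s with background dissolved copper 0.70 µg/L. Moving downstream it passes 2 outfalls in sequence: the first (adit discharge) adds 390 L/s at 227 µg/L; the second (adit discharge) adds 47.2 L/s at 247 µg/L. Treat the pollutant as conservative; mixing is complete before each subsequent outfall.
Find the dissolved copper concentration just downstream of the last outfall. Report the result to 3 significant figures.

After outfall 1: Q = 4600 + 390.0 = 4990 L/s; C = (4600·0.7000 + 390.0·227.0)/4990 = 18.39 µg/L.
After outfall 2: Q = 4990 + 47.20 = 5037 L/s; C = (4990·18.39 + 47.20·247.0)/5037 = 20.53 µg/L.

20.5 µg/L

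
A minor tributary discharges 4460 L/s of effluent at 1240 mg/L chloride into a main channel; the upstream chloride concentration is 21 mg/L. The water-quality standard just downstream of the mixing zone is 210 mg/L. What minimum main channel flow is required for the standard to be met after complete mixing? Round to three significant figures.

24300 L/s

Set C_mix = 210: (Q·21.00 + 4460·1240) / (Q + 4460) = 210
→ Q = 4460·(1240 − 210)/(210 − 21.00) = 24310 L/s.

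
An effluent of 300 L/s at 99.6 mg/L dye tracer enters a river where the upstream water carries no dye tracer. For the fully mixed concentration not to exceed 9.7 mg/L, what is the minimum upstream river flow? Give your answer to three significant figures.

2780 L/s

Set C_mix = 9.7: (Q·0 + 300.0·99.60) / (Q + 300.0) = 9.7
→ Q = 300.0·(99.60 − 9.7)/(9.7 − 0) = 2780 L/s.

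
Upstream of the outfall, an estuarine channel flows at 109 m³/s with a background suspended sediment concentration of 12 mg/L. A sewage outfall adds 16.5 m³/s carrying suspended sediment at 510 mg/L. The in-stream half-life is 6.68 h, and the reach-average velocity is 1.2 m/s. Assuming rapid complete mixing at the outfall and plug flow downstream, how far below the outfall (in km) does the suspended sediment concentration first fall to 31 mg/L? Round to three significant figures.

38.1 km

Flow-weighted average: C = (109.0·12.00 + 16.50·510.0) / 125.5 = 9723/125.5 = 77.47 mg/L.
Half-life 6.68 h → k = ln 2 / 6.68 = 0.1038 h⁻¹ = 2.490 d⁻¹.
Set 77.47·exp(−k·t) = 31 → t = ln(77.47/31)/k = 31780 s = 8.827 h.
Distance = v·t = 1.2·31780 = 38130 m = 38.13 km.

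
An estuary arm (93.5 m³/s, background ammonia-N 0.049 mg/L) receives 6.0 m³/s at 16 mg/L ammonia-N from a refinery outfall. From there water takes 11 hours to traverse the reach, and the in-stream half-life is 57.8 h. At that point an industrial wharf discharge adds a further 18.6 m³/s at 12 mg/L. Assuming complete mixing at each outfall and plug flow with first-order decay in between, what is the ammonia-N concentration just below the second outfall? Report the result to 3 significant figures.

2.64 mg/L

Flow-weighted average: C = (93.50·0.04900 + 6.000·16.00) / 99.50 = 100.6/99.50 = 1.011 mg/L; combined flow 99.50 m³/s.
Half-life 57.8 h → k = ln 2 / 57.8 = 0.01199 h⁻¹ = 0.2878 d⁻¹.
Applying C = C₀e^(−kt): 1.011 × 0.8764 = 0.8859 mg/L.
Second outfall: C = (99.50·0.8859 + 18.60·12.00)/118.1 = 2.636 mg/L.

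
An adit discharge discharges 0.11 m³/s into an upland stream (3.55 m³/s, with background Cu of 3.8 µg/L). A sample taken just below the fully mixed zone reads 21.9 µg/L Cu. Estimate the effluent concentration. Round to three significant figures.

606 µg/L

Mass balance: 3.550·3.800 + 0.1100·Cₑ = 3.660·21.90
→ Cₑ = (3.660·21.90 − 3.550·3.800) / 0.1100 = 606.0 µg/L.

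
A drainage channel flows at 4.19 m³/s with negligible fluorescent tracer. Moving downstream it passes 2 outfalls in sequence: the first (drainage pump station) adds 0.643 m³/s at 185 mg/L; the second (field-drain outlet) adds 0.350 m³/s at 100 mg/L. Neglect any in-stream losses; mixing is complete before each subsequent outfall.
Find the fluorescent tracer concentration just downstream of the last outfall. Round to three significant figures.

Below outfall 1: Q → 4.833 m³/s, C = (4.190·0 + 0.6430·185.0)/4.833 = 24.61 mg/L.
Below outfall 2: Q → 5.183 m³/s, C = (4.833·24.61 + 0.3500·100.0)/5.183 = 29.70 mg/L.

29.7 mg/L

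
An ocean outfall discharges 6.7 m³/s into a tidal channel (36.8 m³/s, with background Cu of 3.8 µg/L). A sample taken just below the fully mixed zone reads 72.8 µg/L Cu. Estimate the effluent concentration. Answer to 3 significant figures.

Mass balance: 36.80·3.800 + 6.700·Cₑ = 43.50·72.80
→ Cₑ = (43.50·72.80 − 36.80·3.800) / 6.700 = 451.8 µg/L.

452 µg/L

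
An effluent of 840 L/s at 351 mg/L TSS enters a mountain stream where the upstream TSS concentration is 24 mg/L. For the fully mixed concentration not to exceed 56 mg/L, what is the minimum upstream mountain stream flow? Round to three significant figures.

7740 L/s

Set C_mix = 56: (Q·24.00 + 840.0·351.0) / (Q + 840.0) = 56
→ Q = 840.0·(351.0 − 56)/(56 − 24.00) = 7744 L/s.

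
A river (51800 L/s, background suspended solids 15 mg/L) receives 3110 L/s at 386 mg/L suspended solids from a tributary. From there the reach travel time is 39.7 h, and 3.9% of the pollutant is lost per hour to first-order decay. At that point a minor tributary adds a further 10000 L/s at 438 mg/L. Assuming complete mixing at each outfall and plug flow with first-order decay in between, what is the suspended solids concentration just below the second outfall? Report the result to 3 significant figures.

73.8 mg/L

Conservation of mass: C = (51800·15.00 + 3110·386.0) / 54910 = 1977000/54910 = 36.01 mg/L; combined flow 54910 L/s.
3.9%/h lost → k = −ln(1 − 0.039) = 0.03978 h⁻¹.
Applying C = C₀e^(−kt): 36.01 × 0.2061 = 7.423 mg/L.
Second outfall: C = (54910·7.423 + 10000·438.0)/64910 = 73.76 mg/L.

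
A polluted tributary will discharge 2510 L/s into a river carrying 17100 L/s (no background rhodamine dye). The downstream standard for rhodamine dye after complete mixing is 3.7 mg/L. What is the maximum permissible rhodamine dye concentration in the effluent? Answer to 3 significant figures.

28.9 mg/L

At the limit, (Qr·Cr + Qe·Cₑ)/(Qr + Qe) = 3.7:
Cₑ = (19610·3.7 − 17100·0) / 2510 = 28.91 mg/L.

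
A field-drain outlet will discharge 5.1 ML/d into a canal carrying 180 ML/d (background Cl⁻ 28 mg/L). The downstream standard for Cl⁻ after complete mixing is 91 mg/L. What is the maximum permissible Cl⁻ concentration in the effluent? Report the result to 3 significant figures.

2310 mg/L

At the limit, (Qr·Cr + Qe·Cₑ)/(Qr + Qe) = 91:
Cₑ = (185.1·91 − 180.0·28.00) / 5.100 = 2315 mg/L.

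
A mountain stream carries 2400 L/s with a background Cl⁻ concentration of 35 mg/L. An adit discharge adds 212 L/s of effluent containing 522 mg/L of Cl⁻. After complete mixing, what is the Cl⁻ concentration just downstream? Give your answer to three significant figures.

Mass balance: C = (2400·35.00 + 212.0·522.0) / 2612 = 194700/2612 = 74.53 mg/L.

74.5 mg/L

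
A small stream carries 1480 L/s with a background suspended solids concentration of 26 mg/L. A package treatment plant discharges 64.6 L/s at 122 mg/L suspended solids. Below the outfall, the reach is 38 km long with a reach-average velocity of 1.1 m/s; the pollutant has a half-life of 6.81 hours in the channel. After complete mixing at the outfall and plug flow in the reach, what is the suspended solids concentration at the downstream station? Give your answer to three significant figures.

11.3 mg/L

Mass balance: C = (1480·26.00 + 64.60·122.0) / 1545 = 46360/1545 = 30.02 mg/L.
Travel time t = 38·1000 / 1.1 = 34550 s = 9.596 h.
Half-life 6.81 h → k = ln 2 / 6.81 = 0.1018 h⁻¹ = 2.443 d⁻¹.
First-order decay: C = 30.02·exp(−k·t) = 30.02·0.3765 = 11.30 mg/L.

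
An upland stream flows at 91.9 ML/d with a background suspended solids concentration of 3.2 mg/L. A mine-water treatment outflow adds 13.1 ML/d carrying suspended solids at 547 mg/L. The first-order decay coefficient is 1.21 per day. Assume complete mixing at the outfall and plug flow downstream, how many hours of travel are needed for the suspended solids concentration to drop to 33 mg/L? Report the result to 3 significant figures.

15.2 h

Conservation of mass: C = (91.90·3.200 + 13.10·547.0) / 105.0 = 7460/105.0 = 71.05 mg/L.
71.05·exp(−k·t) = 33 → t = ln(71.05/33)/k = 54750 s = 15.21 h.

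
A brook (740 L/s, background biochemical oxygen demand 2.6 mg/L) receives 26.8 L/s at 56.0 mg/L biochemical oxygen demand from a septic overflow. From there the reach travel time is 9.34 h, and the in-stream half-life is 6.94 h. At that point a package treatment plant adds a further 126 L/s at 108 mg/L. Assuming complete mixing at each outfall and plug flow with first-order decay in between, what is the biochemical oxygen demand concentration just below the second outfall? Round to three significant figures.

16.8 mg/L

Mass balance: C = (740.0·2.600 + 26.80·56.00) / 766.8 = 3425/766.8 = 4.466 mg/L; combined flow 766.8 L/s.
Half-life 6.94 h → k = ln 2 / 6.94 = 0.09988 h⁻¹ = 2.397 d⁻¹.
Decay over the reach: 4.466·exp(−kt) = 4.466·0.3934 = 1.757 mg/L.
Second outfall: C = (766.8·1.757 + 126.0·108.0)/892.8 = 16.75 mg/L.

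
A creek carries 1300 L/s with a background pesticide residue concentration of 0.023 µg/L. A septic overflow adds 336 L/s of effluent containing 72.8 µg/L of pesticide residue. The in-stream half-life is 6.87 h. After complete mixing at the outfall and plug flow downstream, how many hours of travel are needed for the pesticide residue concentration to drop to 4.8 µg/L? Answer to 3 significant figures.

11.3 h

Conservation of mass: C = (1300·0.02300 + 336.0·72.80) / 1636 = 24490/1636 = 14.97 µg/L.
Half-life 6.87 h → k = ln 2 / 6.87 = 0.1009 h⁻¹ = 2.421 d⁻¹.
14.97·exp(−k·t) = 4.8 → t = ln(14.97/4.8)/k = 40580 s = 11.27 h.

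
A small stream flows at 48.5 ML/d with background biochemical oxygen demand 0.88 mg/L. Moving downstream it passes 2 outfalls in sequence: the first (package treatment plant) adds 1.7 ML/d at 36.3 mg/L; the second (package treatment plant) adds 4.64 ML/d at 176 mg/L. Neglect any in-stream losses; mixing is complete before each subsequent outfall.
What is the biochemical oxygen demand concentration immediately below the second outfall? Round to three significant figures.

Below outfall 1: Q → 50.20 ML/d, C = (48.50·0.8800 + 1.700·36.30)/50.20 = 2.079 mg/L.
Below outfall 2: Q → 54.84 ML/d, C = (50.20·2.079 + 4.640·176.0)/54.84 = 16.79 mg/L.

16.8 mg/L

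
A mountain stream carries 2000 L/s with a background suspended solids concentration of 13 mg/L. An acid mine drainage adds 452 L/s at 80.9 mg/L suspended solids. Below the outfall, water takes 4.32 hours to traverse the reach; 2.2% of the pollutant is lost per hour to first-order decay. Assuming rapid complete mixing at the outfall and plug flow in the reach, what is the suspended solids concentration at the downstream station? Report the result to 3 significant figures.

Mixed concentration C = ΣQC/ΣQ = (2000·13.00 + 452.0·80.90) / 2452 = 62570/2452 = 25.52 mg/L.
2.2%/h lost → k = −ln(1 − 0.022) = 0.02225 h⁻¹.
First-order decay: C = 25.52·exp(−k·t) = 25.52·0.9084 = 23.18 mg/L.

23.2 mg/L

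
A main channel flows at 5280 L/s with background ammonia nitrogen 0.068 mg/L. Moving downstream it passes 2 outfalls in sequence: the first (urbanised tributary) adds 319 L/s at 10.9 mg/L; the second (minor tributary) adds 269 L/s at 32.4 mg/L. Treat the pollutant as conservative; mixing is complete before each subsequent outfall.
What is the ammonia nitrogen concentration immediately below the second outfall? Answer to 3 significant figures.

2.14 mg/L

Outfall 1: combined Q = 5599 L/s; C = (5280·0.06800 + 319.0·10.90)/5599 = 0.6851 mg/L.
Outfall 2: combined Q = 5868 L/s; C = (5599·0.6851 + 269.0·32.40)/5868 = 2.139 mg/L.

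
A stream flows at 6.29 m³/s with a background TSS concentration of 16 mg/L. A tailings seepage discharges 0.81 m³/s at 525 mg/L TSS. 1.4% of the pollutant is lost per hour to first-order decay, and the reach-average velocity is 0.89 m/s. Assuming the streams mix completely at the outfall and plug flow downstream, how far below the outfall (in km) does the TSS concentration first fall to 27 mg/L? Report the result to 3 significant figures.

229 km

Mixed concentration C = ΣQC/ΣQ = (6.290·16.00 + 0.8100·525.0) / 7.100 = 525.9/7.100 = 74.07 mg/L.
1.4%/h lost → k = −ln(1 − 0.014) = 0.01410 h⁻¹.
Set 74.07·exp(−k·t) = 27 → t = ln(74.07/27)/k = 257700 s = 71.58 h.
Distance = v·t = 0.89·257700 = 229300 m = 229.3 km.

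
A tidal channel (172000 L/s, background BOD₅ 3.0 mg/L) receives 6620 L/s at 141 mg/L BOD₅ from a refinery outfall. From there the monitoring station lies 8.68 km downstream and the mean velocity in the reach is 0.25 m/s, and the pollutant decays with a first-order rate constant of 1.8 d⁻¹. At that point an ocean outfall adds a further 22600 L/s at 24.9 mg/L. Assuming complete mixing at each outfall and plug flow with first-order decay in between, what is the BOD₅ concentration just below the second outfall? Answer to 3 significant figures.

6.29 mg/L

After mixing, C = (172000·3.000 + 6620·141.0) / 178600 = 1449000/178600 = 8.115 mg/L; combined flow 178600 L/s.
Travel time t = 8.68·1000 / 0.25 = 34720 s = 9.644 h.
Decay over the reach: 8.115·exp(−kt) = 8.115·0.4851 = 3.937 mg/L.
At the second outfall, C = (178600·3.937 + 22600·24.90) / (178600 + 22600) = 6.291 mg/L.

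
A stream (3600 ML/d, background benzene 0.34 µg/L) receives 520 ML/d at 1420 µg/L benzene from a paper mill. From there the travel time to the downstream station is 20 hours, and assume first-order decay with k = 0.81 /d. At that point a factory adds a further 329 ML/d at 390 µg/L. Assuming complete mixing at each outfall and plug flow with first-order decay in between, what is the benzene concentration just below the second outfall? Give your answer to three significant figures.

113 µg/L

After mixing, C = (3600·0.3400 + 520.0·1420) / 4120 = 739600/4120 = 179.5 µg/L; combined flow 4120 ML/d.
Applying C = C₀e^(−kt): 179.5 × 0.5092 = 91.40 µg/L.
Second outfall: C = (4120·91.40 + 329.0·390.0)/4449 = 113.5 µg/L.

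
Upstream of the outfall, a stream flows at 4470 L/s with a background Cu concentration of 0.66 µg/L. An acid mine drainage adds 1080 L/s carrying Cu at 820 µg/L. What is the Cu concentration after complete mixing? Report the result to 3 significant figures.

After mixing, C = (4470·0.6600 + 1080·820.0) / 5550 = 888600/5550 = 160.1 µg/L.

160 µg/L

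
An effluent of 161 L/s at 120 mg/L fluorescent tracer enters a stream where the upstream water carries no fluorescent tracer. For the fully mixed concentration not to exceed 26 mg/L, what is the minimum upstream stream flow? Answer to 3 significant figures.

Set C_mix = 26: (Q·0 + 161.0·120.0) / (Q + 161.0) = 26
→ Q = 161.0·(120.0 − 26)/(26 − 0) = 582.1 L/s.

582 L/s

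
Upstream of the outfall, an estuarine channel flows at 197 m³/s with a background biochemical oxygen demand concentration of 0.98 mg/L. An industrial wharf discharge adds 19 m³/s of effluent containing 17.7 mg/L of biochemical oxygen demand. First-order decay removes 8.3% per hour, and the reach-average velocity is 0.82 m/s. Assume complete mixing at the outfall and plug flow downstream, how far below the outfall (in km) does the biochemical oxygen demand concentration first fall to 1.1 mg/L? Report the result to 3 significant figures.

27.3 km

Mass balance: C = (197.0·0.9800 + 19.00·17.70) / 216.0 = 529.4/216.0 = 2.451 mg/L.
8.3%/h lost → k = −ln(1 − 0.083) = 0.08665 h⁻¹.
Set 2.451·exp(−k·t) = 1.1 → t = ln(2.451/1.1)/k = 33280 s = 9.245 h.
Distance = v·t = 0.82·33280 = 27290 m = 27.29 km.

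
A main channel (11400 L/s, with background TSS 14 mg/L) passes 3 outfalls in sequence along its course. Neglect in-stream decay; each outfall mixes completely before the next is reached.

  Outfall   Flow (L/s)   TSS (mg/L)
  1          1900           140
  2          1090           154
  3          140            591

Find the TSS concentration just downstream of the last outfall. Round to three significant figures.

Below outfall 1: Q → 13300 L/s, C = (11400·14.00 + 1900·140.0)/13300 = 32.00 mg/L.
Below outfall 2: Q → 14390 L/s, C = (13300·32.00 + 1090·154.0)/14390 = 41.24 mg/L.
Below outfall 3: Q → 14530 L/s, C = (14390·41.24 + 140.0·591.0)/14530 = 46.54 mg/L.

46.5 mg/L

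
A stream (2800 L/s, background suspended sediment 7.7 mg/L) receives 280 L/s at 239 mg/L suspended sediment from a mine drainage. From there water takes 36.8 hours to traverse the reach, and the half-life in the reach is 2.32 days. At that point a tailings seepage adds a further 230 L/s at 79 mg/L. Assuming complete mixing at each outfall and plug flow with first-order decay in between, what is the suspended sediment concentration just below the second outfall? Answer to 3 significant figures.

Mass balance: C = (2800·7.700 + 280.0·239.0) / 3080 = 88480/3080 = 28.73 mg/L; combined flow 3080 L/s.
Half-life 2.32 d → k = ln 2 / 2.32 = 0.2988 d⁻¹.
Decay over the reach: 28.73·exp(−kt) = 28.73·0.6325 = 18.17 mg/L.
At the second outfall, C = (3080·18.17 + 230.0·79.00) / (3080 + 230.0) = 22.40 mg/L.

22.4 mg/L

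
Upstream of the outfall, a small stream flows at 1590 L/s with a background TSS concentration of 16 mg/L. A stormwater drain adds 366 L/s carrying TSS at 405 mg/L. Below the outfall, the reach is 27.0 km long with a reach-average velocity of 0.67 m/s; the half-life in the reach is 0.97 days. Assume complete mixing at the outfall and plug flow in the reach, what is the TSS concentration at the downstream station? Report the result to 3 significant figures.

Conservation of mass: C = (1590·16.00 + 366.0·405.0) / 1956 = 173700/1956 = 88.79 mg/L.
Travel time t = 27.0·1000 / 0.67 = 40300 s = 11.19 h.
Half-life 0.97 d → k = ln 2 / 0.97 = 0.7146 d⁻¹.
After decay, C = 88.79 × e^(−kt) = 88.79 × 0.7166 = 63.62 mg/L.

63.6 mg/L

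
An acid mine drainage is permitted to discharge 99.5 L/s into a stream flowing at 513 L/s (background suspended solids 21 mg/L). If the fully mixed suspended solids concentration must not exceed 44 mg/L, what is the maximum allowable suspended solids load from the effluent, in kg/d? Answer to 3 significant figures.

1400 kg/d

Mass balance at the limit: 513.0·21.00 + 99.50·Cₑ = 612.5·44 → Cₑ = 162.6 mg/L.
99.50 L/s = 0.09950 m³/s. Load = 0.09950 m³/s × 162.6 g/m³ × 86 400 s/d = 1398 kg/d.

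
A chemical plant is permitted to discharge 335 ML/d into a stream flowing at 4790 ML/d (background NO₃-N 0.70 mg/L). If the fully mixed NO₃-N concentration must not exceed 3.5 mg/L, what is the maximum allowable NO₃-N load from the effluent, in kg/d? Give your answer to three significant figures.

Mass balance at the limit: 4790·0.7000 + 335.0·Cₑ = 5125·3.5 → Cₑ = 43.54 mg/L.
335.0 ML/d = 3.877 m³/s. Load = 3.877 m³/s × 43.54 g/m³ × 86 400 s/d = 14580 kg/d.

14600 kg/d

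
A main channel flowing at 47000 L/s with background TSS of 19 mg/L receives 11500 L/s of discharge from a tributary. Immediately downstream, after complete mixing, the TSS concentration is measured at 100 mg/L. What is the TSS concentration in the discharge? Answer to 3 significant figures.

431 mg/L

Mass balance: 47000·19.00 + 11500·Cₑ = 58500·100.0
→ Cₑ = (58500·100.0 − 47000·19.00) / 11500 = 431.0 mg/L.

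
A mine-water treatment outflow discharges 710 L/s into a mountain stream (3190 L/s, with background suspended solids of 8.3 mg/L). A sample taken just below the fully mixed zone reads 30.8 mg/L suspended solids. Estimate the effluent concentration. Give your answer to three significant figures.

132 mg/L

Mass balance: 3190·8.300 + 710.0·Cₑ = 3900·30.80
→ Cₑ = (3900·30.80 − 3190·8.300) / 710.0 = 131.9 mg/L.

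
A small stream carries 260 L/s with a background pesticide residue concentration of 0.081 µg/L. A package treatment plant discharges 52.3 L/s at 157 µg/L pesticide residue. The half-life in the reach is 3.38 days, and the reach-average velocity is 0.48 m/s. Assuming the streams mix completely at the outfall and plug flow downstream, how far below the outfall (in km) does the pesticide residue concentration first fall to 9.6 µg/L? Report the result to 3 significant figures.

204 km

Mass balance: C = (260.0·0.08100 + 52.30·157.0) / 312.3 = 8232/312.3 = 26.36 µg/L.
Half-life 3.38 d → k = ln 2 / 3.38 = 0.2051 d⁻¹.
Set 26.36·exp(−k·t) = 9.6 → t = ln(26.36/9.6)/k = 425600 s = 118.2 h.
Distance = v·t = 0.48·425600 = 204300 m = 204.3 km.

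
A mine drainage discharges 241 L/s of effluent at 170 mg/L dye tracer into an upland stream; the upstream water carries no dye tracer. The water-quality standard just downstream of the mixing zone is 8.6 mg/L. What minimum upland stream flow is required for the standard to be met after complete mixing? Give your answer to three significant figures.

Set C_mix = 8.6: (Q·0 + 241.0·170.0) / (Q + 241.0) = 8.6
→ Q = 241.0·(170.0 − 8.6)/(8.6 − 0) = 4523 L/s.

4520 L/s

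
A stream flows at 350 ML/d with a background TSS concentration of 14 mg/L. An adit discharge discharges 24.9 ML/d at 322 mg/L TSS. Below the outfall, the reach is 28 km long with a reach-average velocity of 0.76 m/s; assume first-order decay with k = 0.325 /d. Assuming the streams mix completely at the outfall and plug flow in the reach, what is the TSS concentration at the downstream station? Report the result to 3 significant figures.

30.0 mg/L

Conservation of mass: C = (350.0·14.00 + 24.90·322.0) / 374.9 = 12920/374.9 = 34.46 mg/L.
Travel time t = 28·1000 / 0.76 = 36840 s = 10.23 h.
First-order decay: C = 34.46·exp(−k·t) = 34.46·0.8706 = 30.00 mg/L.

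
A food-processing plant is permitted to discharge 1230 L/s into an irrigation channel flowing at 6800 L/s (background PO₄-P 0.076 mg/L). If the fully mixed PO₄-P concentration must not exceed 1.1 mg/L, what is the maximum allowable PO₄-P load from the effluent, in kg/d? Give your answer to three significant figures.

Mass balance at the limit: 6800·0.07600 + 1230·Cₑ = 8030·1.1 → Cₑ = 6.761 mg/L.
1230 L/s = 1.230 m³/s. Load = 1.230 m³/s × 6.761 g/m³ × 86 400 s/d = 718.5 kg/d.

719 kg/d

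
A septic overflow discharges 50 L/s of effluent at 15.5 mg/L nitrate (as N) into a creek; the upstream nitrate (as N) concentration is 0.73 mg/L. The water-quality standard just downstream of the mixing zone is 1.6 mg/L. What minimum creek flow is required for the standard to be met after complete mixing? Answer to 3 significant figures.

799 L/s

Set C_mix = 1.6: (Q·0.7300 + 50.00·15.50) / (Q + 50.00) = 1.6
→ Q = 50.00·(15.50 − 1.6)/(1.6 − 0.7300) = 798.9 L/s.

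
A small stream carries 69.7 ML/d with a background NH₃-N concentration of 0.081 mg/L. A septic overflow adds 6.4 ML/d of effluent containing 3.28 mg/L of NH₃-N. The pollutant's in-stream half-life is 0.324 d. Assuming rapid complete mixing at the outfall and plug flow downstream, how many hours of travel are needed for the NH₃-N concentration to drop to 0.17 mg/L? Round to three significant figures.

After mixing, C = (69.70·0.08100 + 6.400·3.280) / 76.10 = 26.64/76.10 = 0.3500 mg/L.
Half-life 0.324 d → k = ln 2 / 0.324 = 2.139 d⁻¹.
0.3500·exp(−k·t) = 0.17 → t = ln(0.3500/0.17)/k = 29170 s = 8.102 h.

8.10 h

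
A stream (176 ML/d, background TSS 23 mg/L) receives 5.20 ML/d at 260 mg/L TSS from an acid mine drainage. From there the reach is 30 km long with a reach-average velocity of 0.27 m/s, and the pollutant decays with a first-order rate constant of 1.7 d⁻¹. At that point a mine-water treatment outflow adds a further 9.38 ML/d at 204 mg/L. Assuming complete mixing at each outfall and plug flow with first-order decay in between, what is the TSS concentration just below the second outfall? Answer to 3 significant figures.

Flow-weighted average: C = (176.0·23.00 + 5.200·260.0) / 181.2 = 5400/181.2 = 29.80 mg/L; combined flow 181.2 ML/d.
Travel time t = 30·1000 / 0.27 = 111100 s = 30.86 h.
First-order decay: C = 29.80·exp(−k·t) = 29.80·0.1123 = 3.348 mg/L.
At the second outfall, C = (181.2·3.348 + 9.380·204.0) / (181.2 + 9.380) = 13.22 mg/L.

13.2 mg/L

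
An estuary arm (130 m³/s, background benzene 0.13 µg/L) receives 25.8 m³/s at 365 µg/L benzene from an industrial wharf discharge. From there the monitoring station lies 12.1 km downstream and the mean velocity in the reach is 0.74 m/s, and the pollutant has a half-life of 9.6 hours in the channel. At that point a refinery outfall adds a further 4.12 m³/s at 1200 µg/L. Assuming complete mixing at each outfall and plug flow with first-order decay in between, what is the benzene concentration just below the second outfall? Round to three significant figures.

Mass balance: C = (130.0·0.1300 + 25.80·365.0) / 155.8 = 9434/155.8 = 60.55 µg/L; combined flow 155.8 m³/s.
Travel time t = 12.1·1000 / 0.74 = 16350 s = 4.542 h.
Half-life 9.6 h → k = ln 2 / 9.6 = 0.07220 h⁻¹ = 1.733 d⁻¹.
First-order decay: C = 60.55·exp(−k·t) = 60.55·0.7204 = 43.62 µg/L.
At the second outfall, C = (155.8·43.62 + 4.120·1200) / (155.8 + 4.120) = 73.41 µg/L.

73.4 µg/L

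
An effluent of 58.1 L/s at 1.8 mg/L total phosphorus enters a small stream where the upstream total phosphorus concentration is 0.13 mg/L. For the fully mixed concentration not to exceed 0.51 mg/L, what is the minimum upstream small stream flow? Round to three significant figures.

197 L/s

Set C_mix = 0.51: (Q·0.1300 + 58.10·1.800) / (Q + 58.10) = 0.51
→ Q = 58.10·(1.800 − 0.51)/(0.51 − 0.1300) = 197.2 L/s.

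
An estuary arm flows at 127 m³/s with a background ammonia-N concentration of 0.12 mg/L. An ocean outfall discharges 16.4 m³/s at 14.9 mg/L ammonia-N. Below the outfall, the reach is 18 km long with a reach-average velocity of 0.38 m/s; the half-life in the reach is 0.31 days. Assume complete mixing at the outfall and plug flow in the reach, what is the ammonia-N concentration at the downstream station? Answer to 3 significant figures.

0.531 mg/L

Flow-weighted average: C = (127.0·0.1200 + 16.40·14.90) / 143.4 = 259.6/143.4 = 1.810 mg/L.
Travel time t = 18·1000 / 0.38 = 47370 s = 13.16 h.
Half-life 0.31 d → k = ln 2 / 0.31 = 2.236 d⁻¹.
Applying C = C₀e^(−kt): 1.810 × 0.2935 = 0.5313 mg/L.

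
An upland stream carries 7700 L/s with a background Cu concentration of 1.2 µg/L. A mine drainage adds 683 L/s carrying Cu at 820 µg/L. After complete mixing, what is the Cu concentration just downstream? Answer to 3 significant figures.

Flow-weighted average: C = (7700·1.200 + 683.0·820.0) / 8383 = 569300/8383 = 67.91 µg/L.

67.9 µg/L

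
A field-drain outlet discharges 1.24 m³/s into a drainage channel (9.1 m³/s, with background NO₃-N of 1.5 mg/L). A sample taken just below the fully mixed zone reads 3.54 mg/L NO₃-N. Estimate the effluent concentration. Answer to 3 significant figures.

Mass balance: 9.100·1.500 + 1.240·Cₑ = 10.34·3.540
→ Cₑ = (10.34·3.540 − 9.100·1.500) / 1.240 = 18.51 mg/L.

18.5 mg/L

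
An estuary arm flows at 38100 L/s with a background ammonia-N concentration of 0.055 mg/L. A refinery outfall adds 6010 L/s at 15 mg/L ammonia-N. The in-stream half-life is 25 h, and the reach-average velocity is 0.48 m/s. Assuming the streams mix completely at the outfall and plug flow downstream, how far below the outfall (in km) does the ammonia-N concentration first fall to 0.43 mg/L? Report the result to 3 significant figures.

Mixed concentration C = ΣQC/ΣQ = (38100·0.05500 + 6010·15.00) / 44110 = 92250/44110 = 2.091 mg/L.
Half-life 25 h → k = ln 2 / 25 = 0.02773 h⁻¹ = 0.6654 d⁻¹.
Set 2.091·exp(−k·t) = 0.43 → t = ln(2.091/0.43)/k = 205400 s = 57.05 h.
Distance = v·t = 0.48·205400 = 98580 m = 98.58 km.

98.6 km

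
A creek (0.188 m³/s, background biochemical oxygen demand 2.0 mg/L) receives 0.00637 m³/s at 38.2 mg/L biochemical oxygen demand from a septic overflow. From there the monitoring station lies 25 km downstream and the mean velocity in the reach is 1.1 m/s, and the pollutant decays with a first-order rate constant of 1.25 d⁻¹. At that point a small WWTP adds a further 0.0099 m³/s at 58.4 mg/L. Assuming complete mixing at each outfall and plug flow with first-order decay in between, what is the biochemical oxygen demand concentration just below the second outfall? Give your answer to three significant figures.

5.01 mg/L

Mixed concentration C = ΣQC/ΣQ = (0.1880·2.000 + 0.006370·38.20) / 0.1944 = 0.6193/0.1944 = 3.186 mg/L; combined flow 0.1944 m³/s.
Travel time t = 25·1000 / 1.1 = 22730 s = 6.313 h.
Applying C = C₀e^(−kt): 3.186 × 0.7198 = 2.293 mg/L.
Second outfall: C = (0.1944·2.293 + 0.009900·58.40)/0.2043 = 5.013 mg/L.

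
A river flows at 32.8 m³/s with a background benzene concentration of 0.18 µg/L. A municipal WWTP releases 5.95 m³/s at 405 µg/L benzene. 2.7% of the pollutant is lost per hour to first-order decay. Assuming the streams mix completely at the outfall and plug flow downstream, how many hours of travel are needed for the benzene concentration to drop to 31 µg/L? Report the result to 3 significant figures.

Flow-weighted average: C = (32.80·0.1800 + 5.950·405.0) / 38.75 = 2416/38.75 = 62.34 µg/L.
2.7%/h lost → k = −ln(1 − 0.027) = 0.02737 h⁻¹.
62.34·exp(−k·t) = 31 → t = ln(62.34/31)/k = 91880 s = 25.52 h.

25.5 h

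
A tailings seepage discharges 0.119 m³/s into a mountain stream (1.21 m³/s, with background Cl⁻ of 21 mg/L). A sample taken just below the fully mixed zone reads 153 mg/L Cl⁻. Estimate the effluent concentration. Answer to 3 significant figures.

Mass balance: 1.210·21.00 + 0.1190·Cₑ = 1.329·153.0
→ Cₑ = (1.329·153.0 − 1.210·21.00) / 0.1190 = 1495 mg/L.

1500 mg/L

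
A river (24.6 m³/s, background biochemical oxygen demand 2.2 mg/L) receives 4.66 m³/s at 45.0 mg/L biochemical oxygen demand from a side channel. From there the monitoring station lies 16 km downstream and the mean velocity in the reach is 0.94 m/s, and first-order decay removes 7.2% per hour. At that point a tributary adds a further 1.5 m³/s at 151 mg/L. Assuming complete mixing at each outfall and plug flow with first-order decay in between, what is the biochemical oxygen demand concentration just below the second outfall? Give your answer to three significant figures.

Conservation of mass: C = (24.60·2.200 + 4.660·45.00) / 29.26 = 263.8/29.26 = 9.016 mg/L; combined flow 29.26 m³/s.
Travel time t = 16·1000 / 0.94 = 17020 s = 4.728 h.
7.2%/h lost → k = −ln(1 − 0.072) = 0.07472 h⁻¹.
Decay over the reach: 9.016·exp(−kt) = 9.016·0.7024 = 6.333 mg/L.
Second outfall: C = (29.26·6.333 + 1.500·151.0)/30.76 = 13.39 mg/L.

13.4 mg/L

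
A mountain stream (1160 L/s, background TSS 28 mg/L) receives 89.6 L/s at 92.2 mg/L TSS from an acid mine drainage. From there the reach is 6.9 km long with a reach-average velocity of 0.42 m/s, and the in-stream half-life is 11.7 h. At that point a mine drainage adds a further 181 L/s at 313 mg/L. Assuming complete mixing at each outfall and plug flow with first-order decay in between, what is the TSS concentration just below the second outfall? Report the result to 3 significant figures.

Flow-weighted average: C = (1160·28.00 + 89.60·92.20) / 1250 = 40740/1250 = 32.60 mg/L; combined flow 1250 L/s.
Travel time t = 6.9·1000 / 0.42 = 16430 s = 4.563 h.
Half-life 11.7 h → k = ln 2 / 11.7 = 0.05924 h⁻¹ = 1.422 d⁻¹.
Decay over the reach: 32.60·exp(−kt) = 32.60·0.7631 = 24.88 mg/L.
Second outfall: C = (1250·24.88 + 181.0·313.0)/1431 = 61.33 mg/L.

61.3 mg/L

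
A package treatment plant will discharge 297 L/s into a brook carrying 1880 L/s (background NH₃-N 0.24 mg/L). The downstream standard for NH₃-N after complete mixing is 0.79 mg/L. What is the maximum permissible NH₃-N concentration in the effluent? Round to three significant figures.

4.27 mg/L

At the limit, (Qr·Cr + Qe·Cₑ)/(Qr + Qe) = 0.79:
Cₑ = (2177·0.79 − 1880·0.2400) / 297.0 = 4.271 mg/L.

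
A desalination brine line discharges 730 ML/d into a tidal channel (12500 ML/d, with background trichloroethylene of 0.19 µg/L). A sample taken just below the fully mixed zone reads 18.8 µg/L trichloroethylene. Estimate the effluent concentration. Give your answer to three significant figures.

Mass balance: 12500·0.1900 + 730.0·Cₑ = 13230·18.80
→ Cₑ = (13230·18.80 − 12500·0.1900) / 730.0 = 337.5 µg/L.

337 µg/L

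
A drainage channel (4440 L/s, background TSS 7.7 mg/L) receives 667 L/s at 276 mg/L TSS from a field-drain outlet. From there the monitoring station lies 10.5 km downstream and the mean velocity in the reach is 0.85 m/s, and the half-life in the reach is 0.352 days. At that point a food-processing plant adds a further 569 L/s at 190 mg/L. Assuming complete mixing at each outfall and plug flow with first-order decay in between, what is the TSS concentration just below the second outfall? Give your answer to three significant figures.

48.1 mg/L

After mixing, C = (4440·7.700 + 667.0·276.0) / 5107 = 218300/5107 = 42.74 mg/L; combined flow 5107 L/s.
Travel time t = 10.5·1000 / 0.85 = 12350 s = 3.431 h.
Half-life 0.352 d → k = ln 2 / 0.352 = 1.969 d⁻¹.
First-order decay: C = 42.74·exp(−k·t) = 42.74·0.7546 = 32.25 mg/L.
At the second outfall, C = (5107·32.25 + 569.0·190.0) / (5107 + 569.0) = 48.07 mg/L.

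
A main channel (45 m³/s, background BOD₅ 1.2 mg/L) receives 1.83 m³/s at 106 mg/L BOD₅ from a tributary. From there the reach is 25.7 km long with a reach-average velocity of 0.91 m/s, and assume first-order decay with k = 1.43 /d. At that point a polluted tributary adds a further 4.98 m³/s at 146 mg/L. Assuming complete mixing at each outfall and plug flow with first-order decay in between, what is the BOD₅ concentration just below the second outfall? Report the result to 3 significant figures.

After mixing, C = (45.00·1.200 + 1.830·106.0) / 46.83 = 248.0/46.83 = 5.295 mg/L; combined flow 46.83 m³/s.
Travel time t = 25.7·1000 / 0.91 = 28240 s = 7.845 h.
After decay, C = 5.295 × e^(−kt) = 5.295 × 0.6266 = 3.318 mg/L.
At the second outfall, C = (46.83·3.318 + 4.980·146.0) / (46.83 + 4.980) = 17.03 mg/L.

17.0 mg/L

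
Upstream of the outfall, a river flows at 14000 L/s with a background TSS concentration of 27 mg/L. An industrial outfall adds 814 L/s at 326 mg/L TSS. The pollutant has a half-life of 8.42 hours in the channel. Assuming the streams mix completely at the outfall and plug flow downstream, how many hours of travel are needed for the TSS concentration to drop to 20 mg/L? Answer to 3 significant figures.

9.42 h

Conservation of mass: C = (14000·27.00 + 814.0·326.0) / 14810 = 643400/14810 = 43.43 mg/L.
Half-life 8.42 h → k = ln 2 / 8.42 = 0.08232 h⁻¹ = 1.976 d⁻¹.
43.43·exp(−k·t) = 20 → t = ln(43.43/20)/k = 33910 s = 9.419 h.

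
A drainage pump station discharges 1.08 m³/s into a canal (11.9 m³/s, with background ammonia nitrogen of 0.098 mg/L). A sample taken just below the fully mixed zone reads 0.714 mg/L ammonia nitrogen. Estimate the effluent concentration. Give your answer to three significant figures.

7.50 mg/L

Mass balance: 11.90·0.09800 + 1.080·Cₑ = 12.98·0.7140
→ Cₑ = (12.98·0.7140 − 11.90·0.09800) / 1.080 = 7.501 mg/L.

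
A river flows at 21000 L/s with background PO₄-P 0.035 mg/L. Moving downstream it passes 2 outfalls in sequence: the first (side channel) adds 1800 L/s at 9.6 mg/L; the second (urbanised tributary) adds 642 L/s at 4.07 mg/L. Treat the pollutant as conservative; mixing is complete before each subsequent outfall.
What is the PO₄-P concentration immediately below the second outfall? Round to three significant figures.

After outfall 1: Q = 21000 + 1800 = 22800 L/s; C = (21000·0.03500 + 1800·9.600)/22800 = 0.7901 mg/L.
After outfall 2: Q = 22800 + 642.0 = 23440 L/s; C = (22800·0.7901 + 642.0·4.070)/23440 = 0.8800 mg/L.

0.880 mg/L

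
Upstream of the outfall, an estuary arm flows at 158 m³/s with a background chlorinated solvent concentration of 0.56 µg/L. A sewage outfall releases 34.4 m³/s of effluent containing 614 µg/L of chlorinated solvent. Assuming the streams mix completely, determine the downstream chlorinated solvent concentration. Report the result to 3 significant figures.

After mixing, C = (158.0·0.5600 + 34.40·614.0) / 192.4 = 21210/192.4 = 110.2 µg/L.

110 µg/L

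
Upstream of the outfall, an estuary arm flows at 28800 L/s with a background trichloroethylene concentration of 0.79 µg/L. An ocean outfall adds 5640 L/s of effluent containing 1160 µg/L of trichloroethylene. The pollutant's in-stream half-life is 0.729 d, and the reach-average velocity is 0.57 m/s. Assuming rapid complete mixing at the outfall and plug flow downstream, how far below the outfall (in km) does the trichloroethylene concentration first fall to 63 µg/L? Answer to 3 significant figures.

Mixed concentration C = ΣQC/ΣQ = (28800·0.7900 + 5640·1160) / 34440 = 6565000/34440 = 190.6 µg/L.
Half-life 0.729 d → k = ln 2 / 0.729 = 0.9508 d⁻¹.
Set 190.6·exp(−k·t) = 63 → t = ln(190.6/63)/k = 100600 s = 27.95 h.
Distance = v·t = 0.57·100600 = 57350 m = 57.35 km.

57.3 km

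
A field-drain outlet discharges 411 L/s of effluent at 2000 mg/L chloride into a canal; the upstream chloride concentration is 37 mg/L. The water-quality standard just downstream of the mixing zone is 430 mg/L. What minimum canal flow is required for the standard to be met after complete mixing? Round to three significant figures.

1640 L/s

Set C_mix = 430: (Q·37.00 + 411.0·2000) / (Q + 411.0) = 430
→ Q = 411.0·(2000 − 430)/(430 − 37.00) = 1642 L/s.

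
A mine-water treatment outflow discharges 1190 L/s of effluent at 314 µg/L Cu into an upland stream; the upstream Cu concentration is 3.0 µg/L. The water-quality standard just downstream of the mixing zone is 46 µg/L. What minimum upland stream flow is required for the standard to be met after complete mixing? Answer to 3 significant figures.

7420 L/s

Set C_mix = 46: (Q·3.000 + 1190·314.0) / (Q + 1190) = 46
→ Q = 1190·(314.0 − 46)/(46 − 3.000) = 7417 L/s.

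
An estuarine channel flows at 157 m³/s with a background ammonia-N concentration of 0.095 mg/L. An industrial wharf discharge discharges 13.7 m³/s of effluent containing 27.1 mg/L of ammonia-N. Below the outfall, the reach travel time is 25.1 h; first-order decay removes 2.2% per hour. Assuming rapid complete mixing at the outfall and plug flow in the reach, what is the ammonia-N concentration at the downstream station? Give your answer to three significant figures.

Conservation of mass: C = (157.0·0.09500 + 13.70·27.10) / 170.7 = 386.2/170.7 = 2.262 mg/L.
2.2%/h lost → k = −ln(1 − 0.022) = 0.02225 h⁻¹.
Applying C = C₀e^(−kt): 2.262 × 0.5721 = 1.294 mg/L.

1.29 mg/L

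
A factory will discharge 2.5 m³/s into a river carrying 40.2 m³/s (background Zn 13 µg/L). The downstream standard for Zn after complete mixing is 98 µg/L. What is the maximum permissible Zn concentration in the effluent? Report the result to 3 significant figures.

1460 µg/L

At the limit, (Qr·Cr + Qe·Cₑ)/(Qr + Qe) = 98:
Cₑ = (42.70·98 − 40.20·13.00) / 2.500 = 1465 µg/L.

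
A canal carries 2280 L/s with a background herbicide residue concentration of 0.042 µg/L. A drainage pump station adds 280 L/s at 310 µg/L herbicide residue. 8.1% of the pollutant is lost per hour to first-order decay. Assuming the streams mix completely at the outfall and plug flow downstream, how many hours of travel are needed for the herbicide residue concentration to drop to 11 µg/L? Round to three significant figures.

13.3 h

Mass balance: C = (2280·0.04200 + 280.0·310.0) / 2560 = 86900/2560 = 33.94 µg/L.
8.1%/h lost → k = −ln(1 − 0.081) = 0.08447 h⁻¹.
33.94·exp(−k·t) = 11 → t = ln(33.94/11)/k = 48020 s = 13.34 h.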